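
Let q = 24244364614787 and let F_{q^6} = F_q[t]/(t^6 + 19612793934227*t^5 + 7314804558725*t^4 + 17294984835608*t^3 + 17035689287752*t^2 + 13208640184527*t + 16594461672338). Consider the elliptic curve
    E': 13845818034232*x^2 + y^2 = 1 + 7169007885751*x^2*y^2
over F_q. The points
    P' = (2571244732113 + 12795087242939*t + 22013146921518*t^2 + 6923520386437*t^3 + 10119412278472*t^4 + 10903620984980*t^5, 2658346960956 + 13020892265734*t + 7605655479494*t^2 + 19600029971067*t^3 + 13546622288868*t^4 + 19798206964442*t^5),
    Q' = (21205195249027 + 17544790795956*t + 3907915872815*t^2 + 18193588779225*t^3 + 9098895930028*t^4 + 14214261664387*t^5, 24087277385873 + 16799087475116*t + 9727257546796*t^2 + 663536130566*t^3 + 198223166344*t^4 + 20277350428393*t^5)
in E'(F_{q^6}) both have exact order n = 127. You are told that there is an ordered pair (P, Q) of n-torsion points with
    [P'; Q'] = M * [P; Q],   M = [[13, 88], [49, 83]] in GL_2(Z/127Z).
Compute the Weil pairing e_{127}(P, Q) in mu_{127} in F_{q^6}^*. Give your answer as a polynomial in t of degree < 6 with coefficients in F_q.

Alternating bilinearity on E[127] (values in mu_{127} in F_{24244364614787^6}) gives e(P',Q') = e(P,Q)^det(M).
So e_{127}(P,Q) = e_{127}(P',Q')^{81}, since 69*81 = 1 mod 127.
Map (x,y)_Ed via u=(1+y)/(1-y), v=(1+y)/((1-y)x) to Montgomery A=7941168695541,B=15544022511709; then to (a',b')=(9537927564199,2016644257690).
7-bit Miller (1111111) on E'/F_{24244364614787} with a'=9537927564199, b'=2016644257690: accumulate tangent/chord ratios at Q'+S and P'+S'.
The quotient is 16182416678475 + 12362731829336*t + 16205670320801*t^2 + 8627973335333*t^3 + 10828717712984*t^4 + 16041758953498*t^5.
Finally e_{127}(P,Q) = 23836348526177 + 19601845403259*t + 7369173656869*t^2 + 6752789084402*t^3 + 9787721876192*t^4 + 18831501538241*t^5.

23836348526177 + 19601845403259*t + 7369173656869*t^2 + 6752789084402*t^3 + 9787721876192*t^4 + 18831501538241*t^5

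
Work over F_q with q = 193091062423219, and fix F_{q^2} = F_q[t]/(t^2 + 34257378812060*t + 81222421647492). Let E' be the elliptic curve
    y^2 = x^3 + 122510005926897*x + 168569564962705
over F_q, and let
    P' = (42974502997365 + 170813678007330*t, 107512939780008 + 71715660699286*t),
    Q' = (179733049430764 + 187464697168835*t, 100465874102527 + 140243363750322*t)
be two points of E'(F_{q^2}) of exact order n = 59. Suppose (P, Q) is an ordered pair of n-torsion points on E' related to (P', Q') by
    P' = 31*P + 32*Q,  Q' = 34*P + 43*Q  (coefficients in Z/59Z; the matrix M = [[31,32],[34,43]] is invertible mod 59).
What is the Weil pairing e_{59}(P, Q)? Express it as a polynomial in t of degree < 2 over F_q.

72032719175056 + 29912644899904*t

e_{59} is bilinear + alternating on E[59], so e_{59}(31*P + 32*Q, 34*P + 43*Q) = e_{59}(P,Q)^(31*43-32*34).
det(M) mod 59 = 9; its inverse in (Z/59)^* is 46 (check: 9*46 mod 59 = 1).
Run Miller on y^2=x^3+122510005926897*x+168569564962705 over F_{193091062423219}: ladder 111011 (6 bits); e = f_P(D_Q)/f_Q(D_P).
The quotient is 71071837802286 + 186270250324058*t.
Raise to 46: e(P,Q) = 72032719175056 + 29912644899904*t in mu_{59}.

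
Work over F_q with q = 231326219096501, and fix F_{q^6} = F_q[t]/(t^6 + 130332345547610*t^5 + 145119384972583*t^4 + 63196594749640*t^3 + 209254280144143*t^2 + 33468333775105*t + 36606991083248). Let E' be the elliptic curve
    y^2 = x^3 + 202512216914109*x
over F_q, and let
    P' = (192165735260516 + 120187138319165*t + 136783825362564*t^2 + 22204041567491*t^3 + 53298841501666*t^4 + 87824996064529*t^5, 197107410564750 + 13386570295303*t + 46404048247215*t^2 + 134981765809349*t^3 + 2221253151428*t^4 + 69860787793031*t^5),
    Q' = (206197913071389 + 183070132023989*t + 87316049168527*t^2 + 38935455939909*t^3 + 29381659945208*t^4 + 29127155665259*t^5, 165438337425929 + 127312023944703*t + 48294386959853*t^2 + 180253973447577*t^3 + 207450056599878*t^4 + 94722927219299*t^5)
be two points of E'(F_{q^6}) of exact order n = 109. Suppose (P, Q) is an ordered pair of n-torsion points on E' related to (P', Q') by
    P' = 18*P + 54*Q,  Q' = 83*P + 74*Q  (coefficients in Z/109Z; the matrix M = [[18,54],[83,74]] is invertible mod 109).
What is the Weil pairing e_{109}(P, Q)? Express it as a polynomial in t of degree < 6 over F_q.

142196029790003 + 10721582167022*t + 17364383921700*t^2 + 46702033156739*t^3 + 144053573015806*t^4 + 112124172789800*t^5

e_{109}(aP+bQ,cP+dQ) = e_{109}(P,Q)^(ad-bc); with (a,b,c,d)=(18,54,83,74) this gives the det-109 law.
So e_{109}(P,Q) = e_{109}(P',Q')^{10}, since 11*10 = 1 mod 109.
Run Miller on y^2=x^3+202512216914109*x over F_{231326219096501}: ladder 1101101 (7 bits); e = f_P(D_Q)/f_Q(D_P).
e_{109}(P',Q') = 134475461825068 + 147032944168431*t + 101203952435837*t^2 + 156963067459977*t^3 + 43931670407857*t^4 + 134390072690344*t^5.
Finally e_{109}(P,Q) = 142196029790003 + 10721582167022*t + 17364383921700*t^2 + 46702033156739*t^3 + 144053573015806*t^4 + 112124172789800*t^5.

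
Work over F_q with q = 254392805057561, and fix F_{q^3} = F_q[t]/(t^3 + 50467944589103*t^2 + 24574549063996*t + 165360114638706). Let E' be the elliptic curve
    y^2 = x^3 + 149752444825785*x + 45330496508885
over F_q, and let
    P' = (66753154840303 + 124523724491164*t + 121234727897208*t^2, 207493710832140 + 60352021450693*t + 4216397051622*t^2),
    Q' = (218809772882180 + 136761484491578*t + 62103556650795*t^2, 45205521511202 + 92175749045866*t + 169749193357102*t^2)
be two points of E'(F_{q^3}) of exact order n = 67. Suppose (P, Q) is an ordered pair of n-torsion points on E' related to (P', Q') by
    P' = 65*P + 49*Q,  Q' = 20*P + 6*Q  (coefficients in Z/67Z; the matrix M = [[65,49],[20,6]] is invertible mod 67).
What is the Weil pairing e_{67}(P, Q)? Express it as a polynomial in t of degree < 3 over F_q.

15254447783377 + 51895035784542*t + 150159751724911*t^2

e_{67}(aP+bQ,cP+dQ) = e_{67}(P,Q)^(ad-bc); with (a,b,c,d)=(65,49,20,6) this gives the det-67 law.
Hence e(P,Q) = e(P',Q')^{31} where 31 = 13^{-1} mod 67.
n = 67 = (1000011)_2 (7 bits, wt 3); accumulate f_{67,P'}(Q'+S)/f_{67,P'}(S) along the 6-step ladder.
So e_{67}(P',Q') = 35451958211255 + 108118815234421*t + 42089844295792*t^2.
(35451958211255 + 108118815234421*t + 42089844295792*t^2)^{31} mod (254392805057561,f) = 15254447783377 + 51895035784542*t + 150159751724911*t^2.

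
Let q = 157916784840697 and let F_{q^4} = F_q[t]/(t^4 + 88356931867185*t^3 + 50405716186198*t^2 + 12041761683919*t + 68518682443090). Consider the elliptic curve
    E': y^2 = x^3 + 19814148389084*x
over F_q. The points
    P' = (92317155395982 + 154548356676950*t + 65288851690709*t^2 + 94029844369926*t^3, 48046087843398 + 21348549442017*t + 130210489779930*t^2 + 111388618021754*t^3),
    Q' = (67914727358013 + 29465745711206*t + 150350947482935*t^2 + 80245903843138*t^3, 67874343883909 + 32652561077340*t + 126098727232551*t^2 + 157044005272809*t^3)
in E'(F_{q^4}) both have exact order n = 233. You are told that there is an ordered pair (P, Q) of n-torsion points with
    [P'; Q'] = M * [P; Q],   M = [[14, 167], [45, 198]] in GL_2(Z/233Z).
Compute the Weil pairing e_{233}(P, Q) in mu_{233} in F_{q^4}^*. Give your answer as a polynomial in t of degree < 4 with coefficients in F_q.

e_{233}(aP+bQ,cP+dQ) = e_{233}(P,Q)^(ad-bc); with (a,b,c,d)=(14,167,45,198) this gives the det-233 law.
Inverting 150 mod 233: 160. Thus e_{233}(P,Q) = e(P',Q')^{160}.
Build f_{233,P'} and f_{233,Q'} via the 8-bit ladder of 233=11101001_2; evaluate at shifted divisors; quotient in F_{157916784840697^4}.
Result: e(P',Q') = 18760354778376 + 2349299159109*t + 30498166393997*t^2 + 19898139695180*t^3.
(18760354778376 + 2349299159109*t + 30498166393997*t^2 + 19898139695180*t^3)^{160} mod (157916784840697,f) = 33276275429102 + 147800893230596*t + 91845854250282*t^2 + 119713215600657*t^3.

33276275429102 + 147800893230596*t + 91845854250282*t^2 + 119713215600657*t^3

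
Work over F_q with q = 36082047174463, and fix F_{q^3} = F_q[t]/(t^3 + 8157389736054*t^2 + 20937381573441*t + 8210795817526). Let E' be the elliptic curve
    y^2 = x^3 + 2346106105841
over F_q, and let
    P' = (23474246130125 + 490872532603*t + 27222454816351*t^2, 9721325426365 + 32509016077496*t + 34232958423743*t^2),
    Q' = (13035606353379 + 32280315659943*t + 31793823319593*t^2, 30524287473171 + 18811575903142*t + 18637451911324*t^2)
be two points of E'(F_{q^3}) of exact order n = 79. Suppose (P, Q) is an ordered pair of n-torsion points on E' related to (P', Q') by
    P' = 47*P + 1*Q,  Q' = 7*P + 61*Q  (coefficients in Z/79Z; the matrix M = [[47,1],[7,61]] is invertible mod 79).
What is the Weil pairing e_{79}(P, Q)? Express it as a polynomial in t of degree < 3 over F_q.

6215655744128 + 248604387555*t + 35870330893120*t^2

e_{79} is bilinear + alternating on E[79], so e_{79}(47*P + 1*Q, 7*P + 61*Q) = e_{79}(P,Q)^(47*61-1*7).
det(M) mod 79 = 16; its inverse in (Z/79)^* is 5 (check: 16*5 mod 79 = 1).
7-bit Miller (1001111) on E'/F_{36082047174463} with a'=0, b'=2346106105841: accumulate tangent/chord ratios at Q'+S and P'+S'.
So e_{79}(P',Q') = 11275214759910 + 33684846301933*t + 15060141954336*t^2.
Hence e(P,Q) = 6215655744128 + 248604387555*t + 35870330893120*t^2 in F_{36082047174463^3}^*.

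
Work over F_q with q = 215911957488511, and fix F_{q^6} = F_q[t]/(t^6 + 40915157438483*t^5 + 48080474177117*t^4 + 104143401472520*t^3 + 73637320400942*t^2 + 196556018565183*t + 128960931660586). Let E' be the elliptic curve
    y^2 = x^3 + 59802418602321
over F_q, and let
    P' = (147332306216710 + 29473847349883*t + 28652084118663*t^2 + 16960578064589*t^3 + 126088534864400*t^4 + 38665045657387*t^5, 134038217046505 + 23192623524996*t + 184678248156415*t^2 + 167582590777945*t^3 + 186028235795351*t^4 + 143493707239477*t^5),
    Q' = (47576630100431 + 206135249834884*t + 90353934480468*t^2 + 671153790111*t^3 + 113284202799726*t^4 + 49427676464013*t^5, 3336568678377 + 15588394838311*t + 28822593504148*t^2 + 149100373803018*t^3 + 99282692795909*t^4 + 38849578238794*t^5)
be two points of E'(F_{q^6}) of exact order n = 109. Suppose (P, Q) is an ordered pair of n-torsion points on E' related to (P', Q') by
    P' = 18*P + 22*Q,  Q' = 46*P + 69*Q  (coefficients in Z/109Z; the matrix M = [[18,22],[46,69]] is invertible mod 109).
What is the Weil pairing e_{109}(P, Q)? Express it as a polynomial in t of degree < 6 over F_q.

136843491333728 + 145810966188241*t + 712008690319*t^2 + 66283650632541*t^3 + 121660081340992*t^4 + 2533743510326*t^5

Under M = [[18,22],[46,69]] in GL_2(Z/109), e_{109}(P',Q') = e_{109}(P,Q)^(18*69-22*46 mod 109).
det(M) mod 109 = 12; its inverse in (Z/109)^* is 100 (check: 12*100 mod 109 = 1).
Run Miller on y^2=x^3+59802418602321 over F_{215911957488511}: ladder 1101101 (7 bits); e = f_P(D_Q)/f_Q(D_P).
The quotient is 184794176046266 + 211479095624314*t + 22918879513990*t^2 + 141659546495383*t^3 + 14274621007243*t^4 + 48926370712290*t^5.
Hence e(P,Q) = 136843491333728 + 145810966188241*t + 712008690319*t^2 + 66283650632541*t^3 + 121660081340992*t^4 + 2533743510326*t^5 in F_{215911957488511^6}^*.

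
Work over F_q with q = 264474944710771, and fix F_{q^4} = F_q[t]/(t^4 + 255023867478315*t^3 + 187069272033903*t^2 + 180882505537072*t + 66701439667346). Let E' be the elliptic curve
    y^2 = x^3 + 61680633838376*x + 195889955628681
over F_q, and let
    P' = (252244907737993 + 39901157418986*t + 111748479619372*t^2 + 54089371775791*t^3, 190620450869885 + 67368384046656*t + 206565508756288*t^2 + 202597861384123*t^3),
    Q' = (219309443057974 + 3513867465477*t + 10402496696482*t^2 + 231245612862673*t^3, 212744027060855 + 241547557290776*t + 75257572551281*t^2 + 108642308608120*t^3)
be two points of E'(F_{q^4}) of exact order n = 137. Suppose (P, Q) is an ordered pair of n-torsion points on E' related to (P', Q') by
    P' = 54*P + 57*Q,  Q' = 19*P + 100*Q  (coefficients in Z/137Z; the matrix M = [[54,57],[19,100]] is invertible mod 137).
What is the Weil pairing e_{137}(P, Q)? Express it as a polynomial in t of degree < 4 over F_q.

102597942181629 + 139175044085847*t + 244434520171008*t^2 + 111881536601650*t^3

e_{137}(aP+bQ,cP+dQ) = e_{137}(P,Q)^(ad-bc); with (a,b,c,d)=(54,57,19,100) this gives the det-137 law.
Inverting 70 mod 137: 92. Thus e_{137}(P,Q) = e(P',Q')^{92}.
Build f_{137,P'} and f_{137,Q'} via the 8-bit ladder of 137=10001001_2; evaluate at shifted divisors; quotient in F_{264474944710771^4}.
e_{137}(P',Q') = 144123630481840 + 105246149359461*t + 88997830029284*t^2 + 115652702811130*t^3.
Thus e_{137}(P,Q) = 102597942181629 + 139175044085847*t + 244434520171008*t^2 + 111881536601650*t^3.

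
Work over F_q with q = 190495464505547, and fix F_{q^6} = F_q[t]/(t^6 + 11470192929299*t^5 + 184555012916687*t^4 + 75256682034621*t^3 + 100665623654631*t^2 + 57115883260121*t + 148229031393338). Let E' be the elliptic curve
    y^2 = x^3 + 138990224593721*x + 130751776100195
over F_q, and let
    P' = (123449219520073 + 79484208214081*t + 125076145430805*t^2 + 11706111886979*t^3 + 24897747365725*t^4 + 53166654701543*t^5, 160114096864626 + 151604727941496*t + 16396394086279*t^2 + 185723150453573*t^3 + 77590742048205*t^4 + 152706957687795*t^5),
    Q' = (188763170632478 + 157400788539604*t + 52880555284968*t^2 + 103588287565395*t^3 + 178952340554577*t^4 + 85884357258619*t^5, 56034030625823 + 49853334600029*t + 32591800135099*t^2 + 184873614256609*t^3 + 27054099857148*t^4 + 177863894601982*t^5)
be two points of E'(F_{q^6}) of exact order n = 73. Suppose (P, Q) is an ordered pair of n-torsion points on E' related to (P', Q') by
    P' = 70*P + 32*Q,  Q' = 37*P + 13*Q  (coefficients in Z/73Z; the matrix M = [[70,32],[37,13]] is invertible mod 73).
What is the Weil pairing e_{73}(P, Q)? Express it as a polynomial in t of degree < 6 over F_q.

175139382484864 + 71128034799079*t + 147000551411159*t^2 + 34383895121229*t^3 + 9007301503443*t^4 + 185314317648812*t^5

Under M = [[70,32],[37,13]] in GL_2(Z/73), e_{73}(P',Q') = e_{73}(P,Q)^(70*13-32*37 mod 73).
Inverting 18 mod 73: 69. Thus e_{73}(P,Q) = e(P',Q')^{69}.
7-bit Miller (1001001) on E'/F_{190495464505547} with a'=138990224593721, b'=130751776100195: accumulate tangent/chord ratios at Q'+S and P'+S'.
f_P(D_Q)/f_Q(D_P) = 93721766847890 + 172029478869819*t + 73830904422628*t^2 + 127875060703956*t^3 + 93473940036882*t^4 + 104205946275382*t^5.
e_{73}(P,Q) = (93721766847890 + 172029478869819*t + 73830904422628*t^2 + 127875060703956*t^3 + 93473940036882*t^4 + 104205946275382*t^5)^{69} = 175139382484864 + 71128034799079*t + 147000551411159*t^2 + 34383895121229*t^3 + 9007301503443*t^4 + 185314317648812*t^5.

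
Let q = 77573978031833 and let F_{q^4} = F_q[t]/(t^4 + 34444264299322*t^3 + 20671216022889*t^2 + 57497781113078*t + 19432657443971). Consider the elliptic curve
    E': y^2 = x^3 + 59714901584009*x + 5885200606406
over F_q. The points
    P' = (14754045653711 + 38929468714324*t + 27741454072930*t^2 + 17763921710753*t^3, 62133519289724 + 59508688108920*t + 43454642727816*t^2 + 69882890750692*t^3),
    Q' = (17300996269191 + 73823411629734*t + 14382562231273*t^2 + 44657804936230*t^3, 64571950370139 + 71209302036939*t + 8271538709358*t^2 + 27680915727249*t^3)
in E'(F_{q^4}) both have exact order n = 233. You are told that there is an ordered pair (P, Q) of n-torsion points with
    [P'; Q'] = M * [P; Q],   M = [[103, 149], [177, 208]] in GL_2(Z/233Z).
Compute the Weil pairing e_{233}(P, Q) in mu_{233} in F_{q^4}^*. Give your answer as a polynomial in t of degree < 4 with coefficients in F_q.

28698484676275 + 70540844920326*t + 31798822053101*t^2 + 1988739135067*t^3

Since e_{233}(P,P)=e_{233}(Q,Q)=1 and e_{233}(Q,P)=e_{233}(P,Q)^{-1}, expanding e_{233}(103*P + 149*Q,177*P + 208*Q) leaves e(P,Q)^det(M).
So e_{233}(P,Q) = e_{233}(P',Q')^{104}, since 177*104 = 1 mod 233.
Build f_{233,P'} and f_{233,Q'} via the 8-bit ladder of 233=11101001_2; evaluate at shifted divisors; quotient in F_{77573978031833^4}.
The quotient is 17269580242992 + 10323981610579*t + 45002767515549*t^2 + 47946647294221*t^3.
Thus e_{233}(P,Q) = 28698484676275 + 70540844920326*t + 31798822053101*t^2 + 1988739135067*t^3.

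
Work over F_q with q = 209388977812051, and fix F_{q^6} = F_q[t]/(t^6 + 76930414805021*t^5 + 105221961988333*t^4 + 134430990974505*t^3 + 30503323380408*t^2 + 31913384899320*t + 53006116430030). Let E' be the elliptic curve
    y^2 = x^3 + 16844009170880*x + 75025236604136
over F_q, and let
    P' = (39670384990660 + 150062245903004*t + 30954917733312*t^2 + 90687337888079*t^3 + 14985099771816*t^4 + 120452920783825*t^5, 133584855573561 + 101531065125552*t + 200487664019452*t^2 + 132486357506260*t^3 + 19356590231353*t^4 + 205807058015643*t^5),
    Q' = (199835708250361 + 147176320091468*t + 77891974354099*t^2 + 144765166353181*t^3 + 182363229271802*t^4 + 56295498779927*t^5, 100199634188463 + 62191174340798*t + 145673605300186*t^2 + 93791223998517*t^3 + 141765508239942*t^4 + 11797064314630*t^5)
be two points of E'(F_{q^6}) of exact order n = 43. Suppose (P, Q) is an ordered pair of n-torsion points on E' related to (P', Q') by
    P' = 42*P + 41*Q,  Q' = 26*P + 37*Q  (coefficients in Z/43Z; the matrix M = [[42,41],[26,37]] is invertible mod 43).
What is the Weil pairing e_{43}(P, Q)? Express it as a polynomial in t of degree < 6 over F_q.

42811335796794 + 202174751666463*t + 195853006439017*t^2 + 42649021451350*t^3 + 32770555592926*t^4 + 11369976790670*t^5

Since e_{43}(P,P)=e_{43}(Q,Q)=1 and e_{43}(Q,P)=e_{43}(P,Q)^{-1}, expanding e_{43}(42*P + 41*Q,26*P + 37*Q) leaves e(P,Q)^det(M).
So e_{43}(P,Q) = e_{43}(P',Q')^{23}, since 15*23 = 1 mod 43.
n = 43 = (101011)_2 (6 bits, wt 4); accumulate f_{43,P'}(Q'+S)/f_{43,P'}(S) along the 5-step ladder.
e_{43}(P',Q') = 57536972368545 + 37298785600498*t + 95854833296093*t^2 + 50269357701657*t^3 + 99371266720167*t^4 + 171680896754056*t^5.
e_{43}(P,Q) = (57536972368545 + 37298785600498*t + 95854833296093*t^2 + 50269357701657*t^3 + 99371266720167*t^4 + 171680896754056*t^5)^{23} = 42811335796794 + 202174751666463*t + 195853006439017*t^2 + 42649021451350*t^3 + 32770555592926*t^4 + 11369976790670*t^5.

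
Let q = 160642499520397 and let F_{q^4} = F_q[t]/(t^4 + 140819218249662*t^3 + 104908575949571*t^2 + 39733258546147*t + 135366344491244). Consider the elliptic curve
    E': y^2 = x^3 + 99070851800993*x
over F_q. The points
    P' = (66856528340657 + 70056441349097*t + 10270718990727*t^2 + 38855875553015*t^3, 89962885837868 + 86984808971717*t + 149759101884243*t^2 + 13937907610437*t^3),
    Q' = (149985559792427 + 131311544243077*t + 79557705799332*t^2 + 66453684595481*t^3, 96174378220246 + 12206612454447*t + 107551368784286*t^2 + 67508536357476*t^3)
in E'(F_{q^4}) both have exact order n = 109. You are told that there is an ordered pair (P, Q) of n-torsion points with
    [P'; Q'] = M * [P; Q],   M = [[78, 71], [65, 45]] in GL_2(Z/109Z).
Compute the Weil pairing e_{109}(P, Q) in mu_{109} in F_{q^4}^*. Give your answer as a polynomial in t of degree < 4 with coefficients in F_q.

8805193318679 + 64570606488960*t + 47239880936067*t^2 + 130592790164715*t^3

The 109-Weil pairing on E[109] over F_{160642499520397} is alternating-bilinear: e_{109}(P',Q') = e_{109}(P,Q)^det(M).
Hence e(P,Q) = e(P',Q')^{29} where 29 = 94^{-1} mod 109.
Build f_{109,P'} and f_{109,Q'} via the 7-bit ladder of 109=1101101_2; evaluate at shifted divisors; quotient in F_{160642499520397^4}.
Miller gives e_{109}(P',Q') = 98944833360512 + 145019383192730*t + 121247681928151*t^2 + 86858434128305*t^3 in F_{160642499520397^4}.
Hence e(P,Q) = 8805193318679 + 64570606488960*t + 47239880936067*t^2 + 130592790164715*t^3 in F_{160642499520397^4}^*.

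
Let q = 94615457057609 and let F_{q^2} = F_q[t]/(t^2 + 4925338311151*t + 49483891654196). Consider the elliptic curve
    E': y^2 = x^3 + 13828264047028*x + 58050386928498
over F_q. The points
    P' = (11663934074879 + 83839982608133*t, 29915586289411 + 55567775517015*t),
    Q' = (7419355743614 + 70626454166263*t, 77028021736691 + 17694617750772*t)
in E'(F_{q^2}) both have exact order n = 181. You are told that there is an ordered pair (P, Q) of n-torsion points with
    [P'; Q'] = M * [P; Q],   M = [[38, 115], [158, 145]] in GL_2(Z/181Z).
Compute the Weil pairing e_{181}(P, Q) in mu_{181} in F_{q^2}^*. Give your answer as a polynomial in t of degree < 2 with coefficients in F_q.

Since e_{181}(P,P)=e_{181}(Q,Q)=1 and e_{181}(Q,P)=e_{181}(P,Q)^{-1}, expanding e_{181}(38*P + 115*Q,158*P + 145*Q) leaves e(P,Q)^det(M).
det(M) mod 181 = 10; its inverse in (Z/181)^* is 163 (check: 10*163 mod 181 = 1).
8-bit Miller (10110101) on E'/F_{94615457057609} with a'=13828264047028, b'=58050386928498: accumulate tangent/chord ratios at Q'+S and P'+S'.
So e_{181}(P',Q') = 5174977073874 + 1754049683633*t.
Finally e_{181}(P,Q) = 40880385813324 + 48661195299279*t.

40880385813324 + 48661195299279*t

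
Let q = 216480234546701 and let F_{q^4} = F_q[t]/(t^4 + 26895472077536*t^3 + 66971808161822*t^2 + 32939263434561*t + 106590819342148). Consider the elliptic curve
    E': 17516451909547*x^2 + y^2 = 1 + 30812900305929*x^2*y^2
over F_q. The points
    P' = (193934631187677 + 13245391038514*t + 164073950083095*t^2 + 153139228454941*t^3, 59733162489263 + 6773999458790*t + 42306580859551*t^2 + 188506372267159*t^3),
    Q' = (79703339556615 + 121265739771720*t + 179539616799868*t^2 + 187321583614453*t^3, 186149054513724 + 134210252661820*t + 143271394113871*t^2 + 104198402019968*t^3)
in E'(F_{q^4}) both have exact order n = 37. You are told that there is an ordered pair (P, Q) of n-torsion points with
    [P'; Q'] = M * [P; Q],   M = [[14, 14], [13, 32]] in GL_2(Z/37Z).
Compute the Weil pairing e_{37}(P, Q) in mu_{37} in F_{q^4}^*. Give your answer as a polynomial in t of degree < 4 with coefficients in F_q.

122835217786652 + 39359744684935*t + 171597614371835*t^2 + 120932879816293*t^3

The 37-Weil pairing on E[37] over F_{216480234546701} is alternating-bilinear: e_{37}(P',Q') = e_{37}(P,Q)^det(M).
So e_{37}(P,Q) = e_{37}(P',Q')^{16}, since 7*16 = 1 mod 37.
Edwards a_E,d_E -> Montgomery A=67078704550189,B=190408721393851 -> Weierstrass 72832077604908,68877560903064 via alpha=152375048400380,beta=104916005174255.
Run Miller on y^2=x^3+72832077604908*x+68877560903064 over F_{216480234546701}: ladder 100101 (6 bits); e = f_P(D_Q)/f_Q(D_P).
The quotient is 182654931017063 + 192001566911755*t + 104778944062225*t^2 + 2360311549178*t^3.
Finally e_{37}(P,Q) = 122835217786652 + 39359744684935*t + 171597614371835*t^2 + 120932879816293*t^3.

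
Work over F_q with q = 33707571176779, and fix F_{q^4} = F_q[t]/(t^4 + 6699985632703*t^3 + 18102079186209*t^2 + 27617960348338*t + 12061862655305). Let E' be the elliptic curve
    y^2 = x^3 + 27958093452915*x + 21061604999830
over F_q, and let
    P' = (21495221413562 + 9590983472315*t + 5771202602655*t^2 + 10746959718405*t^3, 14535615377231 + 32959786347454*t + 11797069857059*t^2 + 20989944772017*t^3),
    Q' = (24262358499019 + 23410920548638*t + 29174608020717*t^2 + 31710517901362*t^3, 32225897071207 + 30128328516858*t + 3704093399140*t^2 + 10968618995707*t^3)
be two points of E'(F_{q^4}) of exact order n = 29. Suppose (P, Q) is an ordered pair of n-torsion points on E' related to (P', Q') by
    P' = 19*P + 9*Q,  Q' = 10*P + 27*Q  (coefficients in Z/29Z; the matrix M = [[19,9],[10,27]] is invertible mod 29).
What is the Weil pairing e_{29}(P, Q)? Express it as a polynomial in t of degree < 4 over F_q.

22509677725514 + 20551715601497*t + 1028201874044*t^2 + 13954830562197*t^3

The 29-Weil pairing on E[29] over F_{33707571176779} is alternating-bilinear: e_{29}(P',Q') = e_{29}(P,Q)^det(M).
Inverting 17 mod 29: 12. Thus e_{29}(P,Q) = e(P',Q')^{12}.
Double-and-add over 11101: 5-1 doublings, 4-1 additions; each step l_{T,T}/v_{2T} or l_{T,P'}/v at Q'+S for random S.
The quotient is 8189210494298 + 12201423250141*t + 27822339130529*t^2 + 23686121761535*t^3.
Finally e_{29}(P,Q) = 22509677725514 + 20551715601497*t + 1028201874044*t^2 + 13954830562197*t^3.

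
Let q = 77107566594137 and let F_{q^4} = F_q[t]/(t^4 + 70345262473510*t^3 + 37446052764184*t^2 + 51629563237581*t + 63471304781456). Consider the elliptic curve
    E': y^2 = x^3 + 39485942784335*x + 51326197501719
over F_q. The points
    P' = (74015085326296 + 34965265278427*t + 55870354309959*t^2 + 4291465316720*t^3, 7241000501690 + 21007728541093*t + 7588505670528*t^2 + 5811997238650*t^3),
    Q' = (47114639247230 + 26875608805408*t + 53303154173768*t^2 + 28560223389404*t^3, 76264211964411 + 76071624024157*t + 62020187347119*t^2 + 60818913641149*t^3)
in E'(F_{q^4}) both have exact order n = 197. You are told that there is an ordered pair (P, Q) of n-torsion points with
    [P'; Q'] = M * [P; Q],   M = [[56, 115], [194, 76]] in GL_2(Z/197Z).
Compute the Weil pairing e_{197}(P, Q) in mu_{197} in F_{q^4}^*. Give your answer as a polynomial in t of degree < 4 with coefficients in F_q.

Since e_{197}(P,P)=e_{197}(Q,Q)=1 and e_{197}(Q,P)=e_{197}(P,Q)^{-1}, expanding e_{197}(56*P + 115*Q,194*P + 76*Q) leaves e(P,Q)^det(M).
So e_{197}(P,Q) = e_{197}(P',Q')^{76}, since 70*76 = 1 mod 197.
Build f_{197,P'} and f_{197,Q'} via the 8-bit ladder of 197=11000101_2; evaluate at shifted divisors; quotient in F_{77107566594137^4}.
The quotient is 43209784526640 + 37570553698844*t + 36855735336300*t^2 + 15110224780338*t^3.
e_{197}(P,Q) = (43209784526640 + 37570553698844*t + 36855735336300*t^2 + 15110224780338*t^3)^{76} = 32898432455826 + 42931873688768*t + 54629606108225*t^2 + 68765621714449*t^3.

32898432455826 + 42931873688768*t + 54629606108225*t^2 + 68765621714449*t^3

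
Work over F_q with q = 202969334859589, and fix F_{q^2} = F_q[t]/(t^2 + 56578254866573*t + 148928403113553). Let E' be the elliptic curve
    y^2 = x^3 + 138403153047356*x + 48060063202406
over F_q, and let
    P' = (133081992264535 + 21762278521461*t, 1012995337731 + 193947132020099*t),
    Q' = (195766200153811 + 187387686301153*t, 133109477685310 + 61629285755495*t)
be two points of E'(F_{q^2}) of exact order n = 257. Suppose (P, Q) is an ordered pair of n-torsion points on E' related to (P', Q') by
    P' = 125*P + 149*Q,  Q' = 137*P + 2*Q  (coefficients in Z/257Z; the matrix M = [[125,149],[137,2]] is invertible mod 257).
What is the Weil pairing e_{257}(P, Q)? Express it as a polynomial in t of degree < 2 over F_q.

108141409337738 + 36160296516892*t

e_{257}(aP+bQ,cP+dQ) = e_{257}(P,Q)^(ad-bc); with (a,b,c,d)=(125,149,137,2) this gives the det-257 law.
Inverting 140 mod 257: 123. Thus e_{257}(P,Q) = e(P',Q')^{123}.
Run Miller on y^2=x^3+138403153047356*x+48060063202406 over F_{202969334859589}: ladder 100000001 (9 bits); e = f_P(D_Q)/f_Q(D_P).
The quotient is 109699403040448 + 199777301627572*t.
(109699403040448 + 199777301627572*t)^{123} mod (202969334859589,f) = 108141409337738 + 36160296516892*t.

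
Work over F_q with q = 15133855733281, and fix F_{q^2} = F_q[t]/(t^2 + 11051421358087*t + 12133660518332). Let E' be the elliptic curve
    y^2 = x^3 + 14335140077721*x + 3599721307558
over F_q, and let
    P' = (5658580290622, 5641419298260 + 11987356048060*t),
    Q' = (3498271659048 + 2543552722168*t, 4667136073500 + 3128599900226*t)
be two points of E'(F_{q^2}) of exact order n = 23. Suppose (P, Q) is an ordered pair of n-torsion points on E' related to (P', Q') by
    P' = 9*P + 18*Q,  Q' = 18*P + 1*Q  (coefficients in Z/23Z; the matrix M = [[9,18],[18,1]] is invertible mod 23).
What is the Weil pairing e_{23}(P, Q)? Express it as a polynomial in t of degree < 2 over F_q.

e_{23} is bilinear + alternating on E[23], so e_{23}(9*P + 18*Q, 18*P + 1*Q) = e_{23}(P,Q)^(9*1-18*18).
det M = 9*1 - 18*18 = -315 = 7 (mod 23); 7^{-1} = 10 (mod 23).
Double-and-add over 10111: 5-1 doublings, 4-1 additions; each step l_{T,T}/v_{2T} or l_{T,P'}/v at Q'+S for random S.
f_P(D_Q)/f_Q(D_P) = 10345474718110 + 9587051747142*t.
e_{23}(P,Q) = (10345474718110 + 9587051747142*t)^{10} = 12472822459443 + 7195284872016*t.

12472822459443 + 7195284872016*t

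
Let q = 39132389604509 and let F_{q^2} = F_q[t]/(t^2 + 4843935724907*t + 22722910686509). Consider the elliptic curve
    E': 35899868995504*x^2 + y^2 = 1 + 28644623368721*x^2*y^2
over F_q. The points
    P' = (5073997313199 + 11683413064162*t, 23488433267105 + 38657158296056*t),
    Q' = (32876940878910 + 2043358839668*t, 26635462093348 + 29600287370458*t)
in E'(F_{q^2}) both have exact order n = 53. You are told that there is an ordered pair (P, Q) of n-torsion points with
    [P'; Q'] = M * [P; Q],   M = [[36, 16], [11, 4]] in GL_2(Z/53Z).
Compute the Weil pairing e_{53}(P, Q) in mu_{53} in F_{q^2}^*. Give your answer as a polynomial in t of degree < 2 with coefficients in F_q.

21051190795439 + 2322011851979*t

The 53-Weil pairing on E[53] over F_{39132389604509} is alternating-bilinear: e_{53}(P',Q') = e_{53}(P,Q)^det(M).
Inverting 21 mod 53: 48. Thus e_{53}(P,Q) = e(P',Q')^{48}.
Edwards->Montgomery: u=(1+y)/(1-y), v=u/x -> 27794376394599v^2=u^3+15564660873260u^2+u; then x_W=11596908807823u+30323610196292: y^2=x^3+4647117849855*x+23781019912636.
Double-and-add over 110101: 6-1 doublings, 4-1 additions; each step l_{T,T}/v_{2T} or l_{T,P'}/v at Q'+S for random S.
The quotient is 5904213484043 + 16574918001265*t.
e_{53}(P,Q) = (5904213484043 + 16574918001265*t)^{48} = 21051190795439 + 2322011851979*t.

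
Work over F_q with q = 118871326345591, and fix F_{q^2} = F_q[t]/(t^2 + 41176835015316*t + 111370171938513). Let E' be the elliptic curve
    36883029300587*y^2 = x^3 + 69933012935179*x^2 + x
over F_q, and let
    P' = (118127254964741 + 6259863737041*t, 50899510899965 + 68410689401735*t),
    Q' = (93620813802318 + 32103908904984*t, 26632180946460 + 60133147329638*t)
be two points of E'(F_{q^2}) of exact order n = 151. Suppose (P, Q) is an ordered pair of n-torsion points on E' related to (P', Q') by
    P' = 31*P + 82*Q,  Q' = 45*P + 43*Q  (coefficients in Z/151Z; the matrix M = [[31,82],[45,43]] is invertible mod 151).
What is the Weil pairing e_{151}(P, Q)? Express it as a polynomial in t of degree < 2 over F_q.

118175260899851 + 75718389741434*t

Under M = [[31,82],[45,43]] in GL_2(Z/151), e_{151}(P',Q') = e_{151}(P,Q)^(31*43-82*45 mod 151).
Inverting 59 mod 151: 64. Thus e_{151}(P,Q) = e(P',Q')^{64}.
Montgomery->Weierstrass: x_W = 17370843081687*x+62329739975073, y_W=17370843081687*y on F_{118871326345591}; lands on y^2=x^3+107989012338053*x+45496923584137.
Run Miller on y^2=x^3+107989012338053*x+45496923584137 over F_{118871326345591}: ladder 10010111 (8 bits); e = f_P(D_Q)/f_Q(D_P).
The quotient is 72866161020755 + 17329957184018*t.
Finally e_{151}(P,Q) = 118175260899851 + 75718389741434*t.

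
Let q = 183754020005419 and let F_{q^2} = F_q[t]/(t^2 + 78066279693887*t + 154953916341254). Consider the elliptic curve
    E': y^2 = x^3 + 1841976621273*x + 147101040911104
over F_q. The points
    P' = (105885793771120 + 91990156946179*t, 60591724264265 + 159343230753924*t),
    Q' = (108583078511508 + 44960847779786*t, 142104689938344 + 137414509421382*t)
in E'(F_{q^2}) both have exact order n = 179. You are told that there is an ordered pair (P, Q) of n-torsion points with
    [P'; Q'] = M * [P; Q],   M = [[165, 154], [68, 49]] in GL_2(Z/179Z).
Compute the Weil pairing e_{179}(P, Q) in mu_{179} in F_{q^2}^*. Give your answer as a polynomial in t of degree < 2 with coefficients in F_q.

168462540671845 + 71297947147818*t

Under M = [[165,154],[68,49]] in GL_2(Z/179), e_{179}(P',Q') = e_{179}(P,Q)^(165*49-154*68 mod 179).
Inverting 119 mod 179: 176. Thus e_{179}(P,Q) = e(P',Q')^{176}.
n = 179 = (10110011)_2 (8 bits, wt 5); accumulate f_{179,P'}(Q'+S)/f_{179,P'}(S) along the 7-step ladder.
Miller gives e_{179}(P',Q') = 102206154759897 + 33900716933199*t in F_{183754020005419^2}.
(102206154759897 + 33900716933199*t)^{176} mod (183754020005419,f) = 168462540671845 + 71297947147818*t.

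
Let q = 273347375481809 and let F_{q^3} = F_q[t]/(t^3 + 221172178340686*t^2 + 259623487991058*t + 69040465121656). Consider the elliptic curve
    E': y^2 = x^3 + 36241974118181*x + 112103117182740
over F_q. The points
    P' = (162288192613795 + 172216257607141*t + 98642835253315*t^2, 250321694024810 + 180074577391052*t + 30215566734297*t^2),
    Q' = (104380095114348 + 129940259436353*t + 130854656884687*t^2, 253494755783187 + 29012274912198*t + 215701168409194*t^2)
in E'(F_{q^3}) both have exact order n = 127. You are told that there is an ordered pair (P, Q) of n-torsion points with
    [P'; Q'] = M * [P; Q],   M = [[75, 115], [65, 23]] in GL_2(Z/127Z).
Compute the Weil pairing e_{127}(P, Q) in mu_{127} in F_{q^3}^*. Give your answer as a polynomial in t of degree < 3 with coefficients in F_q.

e_{127}(aP+bQ,cP+dQ) = e_{127}(P,Q)^(ad-bc); with (a,b,c,d)=(75,115,65,23) this gives the det-127 law.
75*23 - 115*65 = -5750; reduced mod 127: det = 92, inverse 29.
Miller loop for e_{127} over F_{273347375481809^3}: bits of 127 = 1111111; 6 double steps + 6 add steps, l/v at each.
f_P(D_Q)/f_Q(D_P) = 10974080431663 + 105149594416839*t + 171879010306213*t^2.
e_{127}(P,Q) = (10974080431663 + 105149594416839*t + 171879010306213*t^2)^{29} = 216055158088122 + 71508133395577*t + 189612708147253*t^2.

216055158088122 + 71508133395577*t + 189612708147253*t^2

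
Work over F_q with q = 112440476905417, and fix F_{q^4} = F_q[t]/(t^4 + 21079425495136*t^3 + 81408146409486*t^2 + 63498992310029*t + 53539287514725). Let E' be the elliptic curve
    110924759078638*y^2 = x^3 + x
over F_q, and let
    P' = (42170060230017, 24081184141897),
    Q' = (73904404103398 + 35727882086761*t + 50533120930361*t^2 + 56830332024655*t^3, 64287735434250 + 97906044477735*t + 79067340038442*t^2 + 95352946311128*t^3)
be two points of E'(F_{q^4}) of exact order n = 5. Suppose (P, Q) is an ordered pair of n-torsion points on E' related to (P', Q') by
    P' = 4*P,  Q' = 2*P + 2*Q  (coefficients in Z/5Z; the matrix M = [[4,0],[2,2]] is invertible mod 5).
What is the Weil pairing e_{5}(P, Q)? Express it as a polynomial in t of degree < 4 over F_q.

13940014003565 + 29715551732702*t + 1332485461608*t^2 + 70686596535917*t^3

The 5-Weil pairing on E[5] over F_{112440476905417} is alternating-bilinear: e_{5}(P',Q') = e_{5}(P,Q)^det(M).
Inverting 3 mod 5: 2. Thus e_{5}(P,Q) = e(P',Q')^{2}.
Undo Montgomery via alpha=0, beta=3587560139648: (a',b')=(59973882228429,0) over F_{112440476905417}.
Miller loop for e_{5} over F_{112440476905417^4}: bits of 5 = 101; 2 double steps + 1 add steps, l/v at each.
The quotient is 103097284418145 + 88641891979648*t + 84034716308430*t^2 + 29459729871541*t^3.
e_{5}(P,Q) = (103097284418145 + 88641891979648*t + 84034716308430*t^2 + 29459729871541*t^3)^{2} = 13940014003565 + 29715551732702*t + 1332485461608*t^2 + 70686596535917*t^3.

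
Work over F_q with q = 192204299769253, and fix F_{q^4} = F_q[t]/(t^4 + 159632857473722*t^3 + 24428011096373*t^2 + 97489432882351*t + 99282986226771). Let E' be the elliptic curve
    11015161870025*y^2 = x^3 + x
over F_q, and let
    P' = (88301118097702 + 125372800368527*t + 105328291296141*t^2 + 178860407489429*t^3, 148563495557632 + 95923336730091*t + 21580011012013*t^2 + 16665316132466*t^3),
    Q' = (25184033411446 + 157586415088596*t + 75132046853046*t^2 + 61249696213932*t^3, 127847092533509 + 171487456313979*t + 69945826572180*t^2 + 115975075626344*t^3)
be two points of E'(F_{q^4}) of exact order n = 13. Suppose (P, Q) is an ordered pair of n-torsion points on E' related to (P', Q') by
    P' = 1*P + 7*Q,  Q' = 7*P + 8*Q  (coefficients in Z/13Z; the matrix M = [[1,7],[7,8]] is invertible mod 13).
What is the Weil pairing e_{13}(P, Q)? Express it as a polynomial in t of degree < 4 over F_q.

40137415491761 + 137844080132190*t + 130519257631574*t^2 + 110121402956313*t^3

e_{13}(aP+bQ,cP+dQ) = e_{13}(P,Q)^(ad-bc); with (a,b,c,d)=(1,7,7,8) this gives the det-13 law.
det M = 1*8 - 7*7 = -41 = 11 (mod 13); 11^{-1} = 6 (mod 13).
Set x_W=14739251381051*u, y_W=14739251381051*v; then E': y_W^2=x_W^3+153879511627518*x_W.
Miller loop for e_{13} over F_{192204299769253^4}: bits of 13 = 1101; 3 double steps + 2 add steps, l/v at each.
Miller gives e_{13}(P',Q') = 92774030217414 + 126499559640769*t + 36053614862659*t^2 + 186283364808653*t^3 in F_{192204299769253^4}.
e_{13}(P,Q) = (92774030217414 + 126499559640769*t + 36053614862659*t^2 + 186283364808653*t^3)^{6} = 40137415491761 + 137844080132190*t + 130519257631574*t^2 + 110121402956313*t^3.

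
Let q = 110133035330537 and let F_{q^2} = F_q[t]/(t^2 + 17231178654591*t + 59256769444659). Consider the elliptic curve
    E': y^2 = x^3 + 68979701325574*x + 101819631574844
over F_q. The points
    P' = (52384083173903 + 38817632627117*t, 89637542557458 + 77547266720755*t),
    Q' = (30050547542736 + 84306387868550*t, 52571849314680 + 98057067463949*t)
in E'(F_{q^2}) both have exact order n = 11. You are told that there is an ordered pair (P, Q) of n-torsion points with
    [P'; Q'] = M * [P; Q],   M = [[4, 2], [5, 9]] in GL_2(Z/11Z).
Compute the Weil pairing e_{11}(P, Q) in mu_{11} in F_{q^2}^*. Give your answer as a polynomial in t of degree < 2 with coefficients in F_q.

4543389374904 + 102272737480970*t

The 11-Weil pairing on E[11] over F_{110133035330537} is alternating-bilinear: e_{11}(P',Q') = e_{11}(P,Q)^det(M).
So e_{11}(P,Q) = e_{11}(P',Q')^{3}, since 4*3 = 1 mod 11.
n = 11 = (1011)_2 (4 bits, wt 3); accumulate f_{11,P'}(Q'+S)/f_{11,P'}(S) along the 3-step ladder.
f_P(D_Q)/f_Q(D_P) = 30207986203546 + 71778750849872*t.
Finally e_{11}(P,Q) = 4543389374904 + 102272737480970*t.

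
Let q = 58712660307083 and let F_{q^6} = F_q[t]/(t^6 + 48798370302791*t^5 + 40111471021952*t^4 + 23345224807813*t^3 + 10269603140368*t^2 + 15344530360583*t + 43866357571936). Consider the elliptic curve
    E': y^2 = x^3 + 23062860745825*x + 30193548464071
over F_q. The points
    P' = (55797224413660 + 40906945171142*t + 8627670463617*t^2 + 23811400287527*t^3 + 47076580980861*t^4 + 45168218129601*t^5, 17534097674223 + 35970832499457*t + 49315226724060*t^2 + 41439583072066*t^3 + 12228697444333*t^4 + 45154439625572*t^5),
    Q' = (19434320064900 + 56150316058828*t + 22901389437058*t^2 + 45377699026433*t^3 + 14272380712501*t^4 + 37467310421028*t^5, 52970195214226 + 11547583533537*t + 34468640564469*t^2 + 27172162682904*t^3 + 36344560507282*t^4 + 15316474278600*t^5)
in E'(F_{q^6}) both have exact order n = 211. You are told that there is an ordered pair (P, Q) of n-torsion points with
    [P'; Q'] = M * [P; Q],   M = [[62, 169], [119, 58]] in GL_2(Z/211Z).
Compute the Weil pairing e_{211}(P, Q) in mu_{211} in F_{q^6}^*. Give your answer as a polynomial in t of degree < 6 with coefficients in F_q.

e_{211} is bilinear + alternating on E[211], so e_{211}(62*P + 169*Q, 119*P + 58*Q) = e_{211}(P,Q)^(62*58-169*119).
Hence e(P,Q) = e(P',Q')^{37} where 37 = 154^{-1} mod 211.
Double-and-add over 11010011: 8-1 doublings, 5-1 additions; each step l_{T,T}/v_{2T} or l_{T,P'}/v at Q'+S for random S.
Miller gives e_{211}(P',Q') = 37554313106314 + 14671196675269*t + 37273259315456*t^2 + 11756540556096*t^3 + 21910349479743*t^4 + 12006163007779*t^5 in F_{58712660307083^6}.
Raise to 37: e(P,Q) = 362498926478 + 38914462794631*t + 53225518557293*t^2 + 7984534628991*t^3 + 24439196501821*t^4 + 6016558408271*t^5 in mu_{211}.

362498926478 + 38914462794631*t + 53225518557293*t^2 + 7984534628991*t^3 + 24439196501821*t^4 + 6016558408271*t^5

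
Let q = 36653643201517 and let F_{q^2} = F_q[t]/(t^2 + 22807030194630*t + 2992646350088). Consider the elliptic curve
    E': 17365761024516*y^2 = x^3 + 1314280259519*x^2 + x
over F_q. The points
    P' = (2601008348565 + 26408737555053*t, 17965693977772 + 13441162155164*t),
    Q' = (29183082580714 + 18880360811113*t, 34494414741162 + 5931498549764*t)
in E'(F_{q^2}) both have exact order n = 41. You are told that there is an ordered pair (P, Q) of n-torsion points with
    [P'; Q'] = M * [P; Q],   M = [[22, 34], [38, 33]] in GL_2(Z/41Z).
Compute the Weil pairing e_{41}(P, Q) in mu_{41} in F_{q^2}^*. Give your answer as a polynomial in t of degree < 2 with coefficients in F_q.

13108221432306 + 30843465622720*t

The 41-Weil pairing on E[41] over F_{36653643201517} is alternating-bilinear: e_{41}(P',Q') = e_{41}(P,Q)^det(M).
det M = 22*33 - 34*38 = -566 = 8 (mod 41); 8^{-1} = 36 (mod 41).
Undo Montgomery via alpha=25063163035252, beta=8026797062716: (a',b')=(6921378300716,12385516748032) over F_{36653643201517}.
6-bit Miller (101001) on E'/F_{36653643201517} with a'=6921378300716, b'=12385516748032: accumulate tangent/chord ratios at Q'+S and P'+S'.
So e_{41}(P',Q') = 2020378776423 + 13989569648312*t.
Thus e_{41}(P,Q) = 13108221432306 + 30843465622720*t.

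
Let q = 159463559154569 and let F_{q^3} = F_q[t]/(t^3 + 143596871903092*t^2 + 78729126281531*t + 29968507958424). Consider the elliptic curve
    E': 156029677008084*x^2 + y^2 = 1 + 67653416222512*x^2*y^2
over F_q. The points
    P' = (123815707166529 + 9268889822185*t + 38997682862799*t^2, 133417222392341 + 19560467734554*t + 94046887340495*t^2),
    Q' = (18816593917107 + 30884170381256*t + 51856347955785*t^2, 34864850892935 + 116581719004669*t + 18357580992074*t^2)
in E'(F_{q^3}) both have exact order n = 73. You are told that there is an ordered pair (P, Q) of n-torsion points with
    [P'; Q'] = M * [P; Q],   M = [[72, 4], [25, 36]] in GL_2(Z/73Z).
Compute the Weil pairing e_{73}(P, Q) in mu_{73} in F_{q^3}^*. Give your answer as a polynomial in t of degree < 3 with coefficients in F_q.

7180477709302 + 47977682442951*t + 126349225145622*t^2

The 73-Weil pairing on E[73] over F_{159463559154569} is alternating-bilinear: e_{73}(P',Q') = e_{73}(P,Q)^det(M).
det M = 72*36 - 4*25 = 2492 = 10 (mod 73); 10^{-1} = 22 (mod 73).
Edwards->Montgomery: u=(1+y)/(1-y), v=u/x -> 68333362550392v^2=u^3+129309222700537u^2+u; then x_W=22094065196393u+143589554974812: y^2=x^3+153438661095805*x+28207308401289.
Miller loop for e_{73} over F_{159463559154569^3}: bits of 73 = 1001001; 6 double steps + 2 add steps, l/v at each.
e_{73}(P',Q') = 13904287586549 + 3173845823083*t + 41575058692001*t^2.
Hence e(P,Q) = 7180477709302 + 47977682442951*t + 126349225145622*t^2 in F_{159463559154569^3}^*.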